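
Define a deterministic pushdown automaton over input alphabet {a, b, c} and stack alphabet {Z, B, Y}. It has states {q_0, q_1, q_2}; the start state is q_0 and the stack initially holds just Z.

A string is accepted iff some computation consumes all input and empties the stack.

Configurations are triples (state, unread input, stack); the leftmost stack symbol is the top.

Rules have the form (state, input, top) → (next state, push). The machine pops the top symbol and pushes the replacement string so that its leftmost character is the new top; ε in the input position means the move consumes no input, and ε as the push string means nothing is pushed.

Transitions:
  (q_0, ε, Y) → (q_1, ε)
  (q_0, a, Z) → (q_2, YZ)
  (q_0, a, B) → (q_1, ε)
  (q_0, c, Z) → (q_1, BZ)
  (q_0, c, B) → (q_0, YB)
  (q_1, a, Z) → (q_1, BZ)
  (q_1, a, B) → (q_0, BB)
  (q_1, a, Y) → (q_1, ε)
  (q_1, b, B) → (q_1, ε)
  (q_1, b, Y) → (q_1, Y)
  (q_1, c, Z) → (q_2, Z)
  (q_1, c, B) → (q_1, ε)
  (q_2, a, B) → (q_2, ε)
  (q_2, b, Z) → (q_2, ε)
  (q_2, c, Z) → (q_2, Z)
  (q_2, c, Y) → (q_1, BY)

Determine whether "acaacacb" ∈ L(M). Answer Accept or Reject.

Accept

(q_0, acaacacb, Z) ⊢ (q_2, caacacb, YZ) ⊢ (q_1, aacacb, BYZ) ⊢ (q_0, acacb, BBYZ) ⊢ (q_1, cacb, BYZ) ⊢ (q_1, acb, YZ) ⊢ (q_1, cb, Z) ⊢ (q_2, b, Z) ⊢ (q_2, ε, ε)
All input consumed and the stack is empty.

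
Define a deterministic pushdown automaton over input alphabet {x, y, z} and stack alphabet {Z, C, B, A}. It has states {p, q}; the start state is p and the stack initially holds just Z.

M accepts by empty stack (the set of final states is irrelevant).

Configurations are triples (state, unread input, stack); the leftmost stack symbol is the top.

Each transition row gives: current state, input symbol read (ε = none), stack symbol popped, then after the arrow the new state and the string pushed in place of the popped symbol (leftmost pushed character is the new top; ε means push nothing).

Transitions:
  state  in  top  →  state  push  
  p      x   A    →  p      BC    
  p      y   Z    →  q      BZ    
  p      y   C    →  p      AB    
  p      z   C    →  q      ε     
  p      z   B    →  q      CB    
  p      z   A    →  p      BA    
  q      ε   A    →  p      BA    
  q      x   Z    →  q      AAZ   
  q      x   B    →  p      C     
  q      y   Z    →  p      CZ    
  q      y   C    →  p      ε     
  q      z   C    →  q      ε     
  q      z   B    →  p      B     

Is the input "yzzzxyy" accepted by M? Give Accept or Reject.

(p, yzzzxyy, Z)
  read y, top Z: go to q, push BZ → (q, zzzxyy, BZ)
  read z, top B: go to p, push B → (p, zzxyy, BZ)
  read z, top B: go to q, push CB → (q, zxyy, CBZ)
  read z, top C: go to q, push ε → (q, xyy, BZ)
  read x, top B: go to p, push C → (p, yy, CZ)
  read y, top C: go to p, push AB → (p, y, ABZ)
No transition applies at (p, y, ABZ); input not fully consumed.

Reject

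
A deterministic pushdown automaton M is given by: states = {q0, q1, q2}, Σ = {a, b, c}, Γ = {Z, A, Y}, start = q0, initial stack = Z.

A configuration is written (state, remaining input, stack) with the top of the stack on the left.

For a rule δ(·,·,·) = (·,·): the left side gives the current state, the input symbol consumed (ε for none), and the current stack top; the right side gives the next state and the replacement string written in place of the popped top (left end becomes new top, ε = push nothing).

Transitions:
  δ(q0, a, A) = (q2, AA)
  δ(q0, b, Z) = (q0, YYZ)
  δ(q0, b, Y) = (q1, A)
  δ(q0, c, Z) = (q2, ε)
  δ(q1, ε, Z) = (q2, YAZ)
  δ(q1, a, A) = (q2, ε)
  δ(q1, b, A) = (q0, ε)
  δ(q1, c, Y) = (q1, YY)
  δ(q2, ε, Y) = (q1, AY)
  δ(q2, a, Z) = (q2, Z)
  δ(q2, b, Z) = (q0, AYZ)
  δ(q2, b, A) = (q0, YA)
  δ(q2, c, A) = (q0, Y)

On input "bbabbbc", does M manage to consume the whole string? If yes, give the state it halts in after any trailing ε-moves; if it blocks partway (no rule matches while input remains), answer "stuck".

q2

(q0, bbabbbc, Z) ⊢ (q0, babbbc, YYZ) ⊢ (q1, abbbc, AYZ) ⊢ (q2, bbbc, YZ) ⊢ (q1, bbbc, AYZ) ⊢ (q0, bbc, YZ) ⊢ (q1, bc, AZ) ⊢ (q0, c, Z) ⊢ (q2, ε, ε)
All input consumed; M is in state q2.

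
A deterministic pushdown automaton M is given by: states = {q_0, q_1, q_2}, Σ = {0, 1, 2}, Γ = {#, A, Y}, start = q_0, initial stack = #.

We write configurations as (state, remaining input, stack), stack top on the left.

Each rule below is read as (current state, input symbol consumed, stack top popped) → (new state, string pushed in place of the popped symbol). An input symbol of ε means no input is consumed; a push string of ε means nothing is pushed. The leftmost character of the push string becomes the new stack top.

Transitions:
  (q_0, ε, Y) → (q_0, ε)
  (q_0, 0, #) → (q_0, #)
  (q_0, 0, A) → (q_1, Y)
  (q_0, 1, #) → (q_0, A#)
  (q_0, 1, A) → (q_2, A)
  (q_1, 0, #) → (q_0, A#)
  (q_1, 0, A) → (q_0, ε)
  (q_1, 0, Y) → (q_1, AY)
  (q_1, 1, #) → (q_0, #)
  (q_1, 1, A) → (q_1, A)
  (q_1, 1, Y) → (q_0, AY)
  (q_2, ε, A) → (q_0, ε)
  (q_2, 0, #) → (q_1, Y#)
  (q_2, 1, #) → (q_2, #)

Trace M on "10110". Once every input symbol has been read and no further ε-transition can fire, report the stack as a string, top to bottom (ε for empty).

(q_0, 10110, #) ⊢ (q_0, 0110, A#) ⊢ (q_1, 110, Y#) ⊢ (q_0, 10, AY#) ⊢ (q_2, 0, AY#) ⊢ (q_0, 0, Y#) ⊢ (q_0, 0, #) ⊢ (q_0, ε, #)
All input consumed in state q_0 with stack #.

#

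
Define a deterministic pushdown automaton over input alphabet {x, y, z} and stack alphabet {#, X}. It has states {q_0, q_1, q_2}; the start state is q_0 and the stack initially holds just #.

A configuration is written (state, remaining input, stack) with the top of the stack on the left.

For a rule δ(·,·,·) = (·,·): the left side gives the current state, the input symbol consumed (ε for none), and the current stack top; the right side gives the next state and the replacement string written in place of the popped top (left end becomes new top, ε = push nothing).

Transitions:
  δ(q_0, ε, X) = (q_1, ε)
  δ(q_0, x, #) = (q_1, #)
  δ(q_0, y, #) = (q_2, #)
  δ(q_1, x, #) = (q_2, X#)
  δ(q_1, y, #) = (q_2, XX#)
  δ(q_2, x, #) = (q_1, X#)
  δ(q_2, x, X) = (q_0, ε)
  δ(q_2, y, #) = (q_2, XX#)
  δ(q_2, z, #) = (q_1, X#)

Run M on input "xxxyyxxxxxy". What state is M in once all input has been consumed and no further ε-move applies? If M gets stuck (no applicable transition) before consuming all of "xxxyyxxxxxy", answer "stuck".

(q_0, xxxyyxxxxxy, #)
  read x, top #: go to q_1, push # → (q_1, xxyyxxxxxy, #)
  read x, top #: go to q_2, push X# → (q_2, xyyxxxxxy, X#)
  read x, top X: go to q_0, push ε → (q_0, yyxxxxxy, #)
  read y, top #: go to q_2, push # → (q_2, yxxxxxy, #)
  read y, top #: go to q_2, push XX# → (q_2, xxxxxy, XX#)
  read x, top X: go to q_0, push ε → (q_0, xxxxy, X#)
  ε-move, top X: go to q_1, push ε → (q_1, xxxxy, #)
  read x, top #: go to q_2, push X# → (q_2, xxxy, X#)
  read x, top X: go to q_0, push ε → (q_0, xxy, #)
  read x, top #: go to q_1, push # → (q_1, xy, #)
  read x, top #: go to q_2, push X# → (q_2, y, X#)
No transition for (q_2, y, top X); M blocks with input y remaining.

stuck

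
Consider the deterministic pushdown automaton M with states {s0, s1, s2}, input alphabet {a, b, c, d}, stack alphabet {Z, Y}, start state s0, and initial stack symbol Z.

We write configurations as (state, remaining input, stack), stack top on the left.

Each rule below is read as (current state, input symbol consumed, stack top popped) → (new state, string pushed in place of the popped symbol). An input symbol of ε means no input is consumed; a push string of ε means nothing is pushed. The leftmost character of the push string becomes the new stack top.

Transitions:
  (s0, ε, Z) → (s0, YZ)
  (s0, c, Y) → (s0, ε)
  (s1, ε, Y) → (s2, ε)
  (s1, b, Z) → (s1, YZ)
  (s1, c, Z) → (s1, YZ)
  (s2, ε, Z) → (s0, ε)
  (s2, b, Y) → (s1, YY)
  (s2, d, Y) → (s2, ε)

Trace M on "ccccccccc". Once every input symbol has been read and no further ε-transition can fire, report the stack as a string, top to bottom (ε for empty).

(s0, ccccccccc, Z)
  ε-move, top Z: go to s0, push YZ → (s0, ccccccccc, YZ)
  read c, top Y: go to s0, push ε → (s0, cccccccc, Z)
  ε-move, top Z: go to s0, push YZ → (s0, cccccccc, YZ)
  read c, top Y: go to s0, push ε → (s0, ccccccc, Z)
  ε-move, top Z: go to s0, push YZ → (s0, ccccccc, YZ)
  read c, top Y: go to s0, push ε → (s0, cccccc, Z)
  ε-move, top Z: go to s0, push YZ → (s0, cccccc, YZ)
  read c, top Y: go to s0, push ε → (s0, ccccc, Z)
  ε-move, top Z: go to s0, push YZ → (s0, ccccc, YZ)
  read c, top Y: go to s0, push ε → (s0, cccc, Z)
  ε-move, top Z: go to s0, push YZ → (s0, cccc, YZ)
  read c, top Y: go to s0, push ε → (s0, ccc, Z)
  ε-move, top Z: go to s0, push YZ → (s0, ccc, YZ)
  read c, top Y: go to s0, push ε → (s0, cc, Z)
  ε-move, top Z: go to s0, push YZ → (s0, cc, YZ)
  read c, top Y: go to s0, push ε → (s0, c, Z)
  ε-move, top Z: go to s0, push YZ → (s0, c, YZ)
  read c, top Y: go to s0, push ε → (s0, ε, Z)
  ε-move, top Z: go to s0, push YZ → (s0, ε, YZ)
All input consumed in state s0 with stack YZ.

YZ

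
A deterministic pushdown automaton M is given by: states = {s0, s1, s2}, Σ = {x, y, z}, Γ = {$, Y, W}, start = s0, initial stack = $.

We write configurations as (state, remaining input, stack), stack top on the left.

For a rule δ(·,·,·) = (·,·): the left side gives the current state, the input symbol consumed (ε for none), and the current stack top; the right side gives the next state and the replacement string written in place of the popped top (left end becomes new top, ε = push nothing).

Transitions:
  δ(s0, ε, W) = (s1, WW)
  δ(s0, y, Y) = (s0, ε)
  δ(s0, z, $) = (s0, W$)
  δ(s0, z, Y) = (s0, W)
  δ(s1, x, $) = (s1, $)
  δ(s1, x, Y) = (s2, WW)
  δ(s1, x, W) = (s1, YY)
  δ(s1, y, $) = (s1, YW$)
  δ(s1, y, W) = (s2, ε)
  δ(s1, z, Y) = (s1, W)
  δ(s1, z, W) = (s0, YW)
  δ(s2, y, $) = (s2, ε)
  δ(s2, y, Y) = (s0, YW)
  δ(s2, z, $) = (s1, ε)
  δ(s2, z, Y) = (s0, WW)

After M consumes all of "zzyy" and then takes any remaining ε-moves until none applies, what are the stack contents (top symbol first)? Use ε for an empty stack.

(s0, zzyy, $)
  read z, top $: go to s0, push W$ → (s0, zyy, W$)
  ε-move, top W: go to s1, push WW → (s1, zyy, WW$)
  read z, top W: go to s0, push YW → (s0, yy, YWW$)
  read y, top Y: go to s0, push ε → (s0, y, WW$)
  ε-move, top W: go to s1, push WW → (s1, y, WWW$)
  read y, top W: go to s2, push ε → (s2, ε, WW$)
All input consumed in state s2 with stack WW$.

WW$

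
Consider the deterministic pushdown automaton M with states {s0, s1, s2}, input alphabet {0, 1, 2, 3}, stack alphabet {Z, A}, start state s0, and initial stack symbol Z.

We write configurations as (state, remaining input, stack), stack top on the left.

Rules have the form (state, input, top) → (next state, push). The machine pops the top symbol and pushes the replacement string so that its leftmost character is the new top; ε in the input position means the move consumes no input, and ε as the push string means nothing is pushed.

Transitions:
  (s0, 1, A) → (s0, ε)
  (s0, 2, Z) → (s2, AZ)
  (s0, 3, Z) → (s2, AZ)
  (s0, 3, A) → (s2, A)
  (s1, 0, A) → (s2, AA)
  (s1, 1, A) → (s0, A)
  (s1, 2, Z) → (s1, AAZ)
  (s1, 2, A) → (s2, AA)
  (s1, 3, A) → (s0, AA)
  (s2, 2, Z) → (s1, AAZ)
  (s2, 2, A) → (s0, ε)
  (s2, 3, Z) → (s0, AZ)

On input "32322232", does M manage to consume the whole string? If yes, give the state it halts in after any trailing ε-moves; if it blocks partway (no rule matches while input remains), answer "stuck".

(s0, 32322232, Z)
  read 3, top Z: go to s2, push AZ → (s2, 2322232, AZ)
  read 2, top A: go to s0, push ε → (s0, 322232, Z)
  read 3, top Z: go to s2, push AZ → (s2, 22232, AZ)
  read 2, top A: go to s0, push ε → (s0, 2232, Z)
  read 2, top Z: go to s2, push AZ → (s2, 232, AZ)
  read 2, top A: go to s0, push ε → (s0, 32, Z)
  read 3, top Z: go to s2, push AZ → (s2, 2, AZ)
  read 2, top A: go to s0, push ε → (s0, ε, Z)
All input consumed; M is in state s0.

s0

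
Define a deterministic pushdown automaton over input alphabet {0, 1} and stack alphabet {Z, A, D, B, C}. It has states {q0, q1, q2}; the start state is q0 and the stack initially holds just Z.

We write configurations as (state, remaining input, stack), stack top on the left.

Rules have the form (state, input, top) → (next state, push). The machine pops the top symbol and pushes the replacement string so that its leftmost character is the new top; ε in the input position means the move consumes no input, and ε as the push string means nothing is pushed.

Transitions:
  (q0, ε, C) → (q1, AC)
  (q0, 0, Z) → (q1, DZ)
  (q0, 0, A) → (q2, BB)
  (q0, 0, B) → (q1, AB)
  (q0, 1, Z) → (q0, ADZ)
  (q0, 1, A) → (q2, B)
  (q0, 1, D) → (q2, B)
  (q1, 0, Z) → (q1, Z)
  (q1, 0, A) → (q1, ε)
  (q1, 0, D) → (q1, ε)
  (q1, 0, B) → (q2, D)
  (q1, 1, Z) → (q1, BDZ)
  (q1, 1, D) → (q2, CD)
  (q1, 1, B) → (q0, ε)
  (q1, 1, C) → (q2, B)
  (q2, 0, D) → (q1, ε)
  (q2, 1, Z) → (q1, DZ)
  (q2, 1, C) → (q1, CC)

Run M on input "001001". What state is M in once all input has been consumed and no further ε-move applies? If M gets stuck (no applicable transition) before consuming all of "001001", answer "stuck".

q2

(q0, 001001, Z) ⊢ (q1, 01001, DZ) ⊢ (q1, 1001, Z) ⊢ (q1, 001, BDZ) ⊢ (q2, 01, DDZ) ⊢ (q1, 1, DZ) ⊢ (q2, ε, CDZ)
All input consumed; M is in state q2.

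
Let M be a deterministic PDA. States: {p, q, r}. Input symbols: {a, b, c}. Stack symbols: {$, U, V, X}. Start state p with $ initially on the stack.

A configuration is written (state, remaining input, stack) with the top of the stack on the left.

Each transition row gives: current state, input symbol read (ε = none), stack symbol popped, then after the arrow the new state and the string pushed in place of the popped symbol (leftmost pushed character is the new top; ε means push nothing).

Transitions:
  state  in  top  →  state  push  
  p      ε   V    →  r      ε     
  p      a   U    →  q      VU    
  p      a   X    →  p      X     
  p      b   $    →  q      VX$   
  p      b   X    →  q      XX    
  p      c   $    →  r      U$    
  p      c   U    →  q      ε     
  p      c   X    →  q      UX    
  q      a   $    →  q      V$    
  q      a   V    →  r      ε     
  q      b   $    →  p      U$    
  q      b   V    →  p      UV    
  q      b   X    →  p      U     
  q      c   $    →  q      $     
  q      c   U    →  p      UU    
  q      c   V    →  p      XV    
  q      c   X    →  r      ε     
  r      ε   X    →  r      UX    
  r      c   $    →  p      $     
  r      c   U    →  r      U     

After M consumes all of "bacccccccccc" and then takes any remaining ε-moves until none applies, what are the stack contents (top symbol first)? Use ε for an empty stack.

(p, bacccccccccc, $)
  read b, top $: go to q, push VX$ → (q, acccccccccc, VX$)
  read a, top V: go to r, push ε → (r, cccccccccc, X$)
  ε-move, top X: go to r, push UX → (r, cccccccccc, UX$)
  read c, top U: go to r, push U → (r, ccccccccc, UX$)
  read c, top U: go to r, push U → (r, cccccccc, UX$)
  read c, top U: go to r, push U → (r, ccccccc, UX$)
  read c, top U: go to r, push U → (r, cccccc, UX$)
  read c, top U: go to r, push U → (r, ccccc, UX$)
  read c, top U: go to r, push U → (r, cccc, UX$)
  read c, top U: go to r, push U → (r, ccc, UX$)
  read c, top U: go to r, push U → (r, cc, UX$)
  read c, top U: go to r, push U → (r, c, UX$)
  read c, top U: go to r, push U → (r, ε, UX$)
All input consumed in state r with stack UX$.

UX$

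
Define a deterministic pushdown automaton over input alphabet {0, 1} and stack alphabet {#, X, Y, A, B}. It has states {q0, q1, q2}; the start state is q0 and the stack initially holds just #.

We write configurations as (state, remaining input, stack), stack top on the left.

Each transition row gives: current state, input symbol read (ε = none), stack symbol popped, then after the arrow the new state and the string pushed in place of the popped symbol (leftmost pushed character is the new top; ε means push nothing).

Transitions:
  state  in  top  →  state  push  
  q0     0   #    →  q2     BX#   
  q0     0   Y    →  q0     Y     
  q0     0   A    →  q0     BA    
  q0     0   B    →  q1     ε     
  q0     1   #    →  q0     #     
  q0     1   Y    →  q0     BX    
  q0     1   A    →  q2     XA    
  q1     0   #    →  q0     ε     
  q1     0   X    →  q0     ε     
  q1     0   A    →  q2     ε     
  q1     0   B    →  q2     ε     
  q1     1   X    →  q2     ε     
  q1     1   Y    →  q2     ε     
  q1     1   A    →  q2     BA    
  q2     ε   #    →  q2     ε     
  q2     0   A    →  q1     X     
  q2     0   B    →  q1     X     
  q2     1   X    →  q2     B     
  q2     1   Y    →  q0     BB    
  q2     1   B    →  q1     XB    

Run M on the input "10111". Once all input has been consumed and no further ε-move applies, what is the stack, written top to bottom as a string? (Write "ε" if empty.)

(q0, 10111, #)
  read 1, top #: go to q0, push # → (q0, 0111, #)
  read 0, top #: go to q2, push BX# → (q2, 111, BX#)
  read 1, top B: go to q1, push XB → (q1, 11, XBX#)
  read 1, top X: go to q2, push ε → (q2, 1, BX#)
  read 1, top B: go to q1, push XB → (q1, ε, XBX#)
All input consumed in state q1 with stack XBX#.

XBX#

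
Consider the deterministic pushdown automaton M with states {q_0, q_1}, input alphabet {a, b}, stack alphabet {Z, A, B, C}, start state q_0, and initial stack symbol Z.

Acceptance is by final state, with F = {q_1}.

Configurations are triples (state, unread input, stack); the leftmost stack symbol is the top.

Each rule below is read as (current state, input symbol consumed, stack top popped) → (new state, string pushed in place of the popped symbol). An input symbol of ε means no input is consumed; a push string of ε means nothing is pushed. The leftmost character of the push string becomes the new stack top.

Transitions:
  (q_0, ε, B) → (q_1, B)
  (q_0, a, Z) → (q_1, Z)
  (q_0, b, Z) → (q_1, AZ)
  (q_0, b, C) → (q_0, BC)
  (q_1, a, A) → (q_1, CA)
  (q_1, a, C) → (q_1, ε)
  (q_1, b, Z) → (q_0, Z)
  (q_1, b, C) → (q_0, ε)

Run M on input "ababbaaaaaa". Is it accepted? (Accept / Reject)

Accept

(q_0, ababbaaaaaa, Z)
  read a, top Z: go to q_1, push Z → (q_1, babbaaaaaa, Z)
  read b, top Z: go to q_0, push Z → (q_0, abbaaaaaa, Z)
  read a, top Z: go to q_1, push Z → (q_1, bbaaaaaa, Z)
  read b, top Z: go to q_0, push Z → (q_0, baaaaaa, Z)
  read b, top Z: go to q_1, push AZ → (q_1, aaaaaa, AZ)
  read a, top A: go to q_1, push CA → (q_1, aaaaa, CAZ)
  read a, top C: go to q_1, push ε → (q_1, aaaa, AZ)
  read a, top A: go to q_1, push CA → (q_1, aaa, CAZ)
  read a, top C: go to q_1, push ε → (q_1, aa, AZ)
  read a, top A: go to q_1, push CA → (q_1, a, CAZ)
  read a, top C: go to q_1, push ε → (q_1, ε, AZ)
All input consumed; state q_1 ∈ F.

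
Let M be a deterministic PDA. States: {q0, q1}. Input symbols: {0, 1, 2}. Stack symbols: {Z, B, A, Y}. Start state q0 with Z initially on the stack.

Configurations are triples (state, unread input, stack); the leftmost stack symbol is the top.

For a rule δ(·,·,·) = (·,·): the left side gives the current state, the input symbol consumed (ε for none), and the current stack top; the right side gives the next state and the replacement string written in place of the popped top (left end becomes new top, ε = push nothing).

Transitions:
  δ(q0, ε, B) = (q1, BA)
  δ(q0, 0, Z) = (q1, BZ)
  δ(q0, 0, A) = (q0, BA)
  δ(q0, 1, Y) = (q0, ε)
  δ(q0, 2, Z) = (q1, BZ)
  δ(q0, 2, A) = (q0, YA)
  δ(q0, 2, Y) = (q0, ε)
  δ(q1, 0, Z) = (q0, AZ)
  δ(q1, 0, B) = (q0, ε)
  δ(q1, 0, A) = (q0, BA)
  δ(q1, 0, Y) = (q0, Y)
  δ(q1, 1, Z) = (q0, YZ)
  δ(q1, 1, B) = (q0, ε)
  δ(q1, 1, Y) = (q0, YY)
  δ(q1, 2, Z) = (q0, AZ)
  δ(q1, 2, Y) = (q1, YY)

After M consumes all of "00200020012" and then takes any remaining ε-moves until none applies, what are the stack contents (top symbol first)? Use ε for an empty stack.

BZ

(q0, 00200020012, Z)
  read 0, top Z: go to q1, push BZ → (q1, 0200020012, BZ)
  read 0, top B: go to q0, push ε → (q0, 200020012, Z)
  read 2, top Z: go to q1, push BZ → (q1, 00020012, BZ)
  read 0, top B: go to q0, push ε → (q0, 0020012, Z)
  read 0, top Z: go to q1, push BZ → (q1, 020012, BZ)
  read 0, top B: go to q0, push ε → (q0, 20012, Z)
  read 2, top Z: go to q1, push BZ → (q1, 0012, BZ)
  read 0, top B: go to q0, push ε → (q0, 012, Z)
  read 0, top Z: go to q1, push BZ → (q1, 12, BZ)
  read 1, top B: go to q0, push ε → (q0, 2, Z)
  read 2, top Z: go to q1, push BZ → (q1, ε, BZ)
All input consumed in state q1 with stack BZ.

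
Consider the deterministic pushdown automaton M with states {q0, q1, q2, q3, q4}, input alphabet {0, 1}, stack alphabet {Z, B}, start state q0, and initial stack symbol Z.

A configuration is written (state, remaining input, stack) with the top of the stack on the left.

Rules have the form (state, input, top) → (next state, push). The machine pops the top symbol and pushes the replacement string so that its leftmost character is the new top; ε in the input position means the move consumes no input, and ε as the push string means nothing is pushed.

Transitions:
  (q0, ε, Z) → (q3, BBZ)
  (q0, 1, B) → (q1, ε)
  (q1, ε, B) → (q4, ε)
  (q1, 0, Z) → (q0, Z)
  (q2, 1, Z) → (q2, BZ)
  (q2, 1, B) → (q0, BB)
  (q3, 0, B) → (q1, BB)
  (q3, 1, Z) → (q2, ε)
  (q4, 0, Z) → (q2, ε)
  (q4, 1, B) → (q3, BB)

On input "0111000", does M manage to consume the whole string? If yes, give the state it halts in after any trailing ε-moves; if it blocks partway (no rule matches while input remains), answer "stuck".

stuck

(q0, 0111000, Z)
  ε-move, top Z: go to q3, push BBZ → (q3, 0111000, BBZ)
  read 0, top B: go to q1, push BB → (q1, 111000, BBBZ)
  ε-move, top B: go to q4, push ε → (q4, 111000, BBZ)
  read 1, top B: go to q3, push BB → (q3, 11000, BBBZ)
No transition for (q3, 1, top B); M blocks with input 11000 remaining.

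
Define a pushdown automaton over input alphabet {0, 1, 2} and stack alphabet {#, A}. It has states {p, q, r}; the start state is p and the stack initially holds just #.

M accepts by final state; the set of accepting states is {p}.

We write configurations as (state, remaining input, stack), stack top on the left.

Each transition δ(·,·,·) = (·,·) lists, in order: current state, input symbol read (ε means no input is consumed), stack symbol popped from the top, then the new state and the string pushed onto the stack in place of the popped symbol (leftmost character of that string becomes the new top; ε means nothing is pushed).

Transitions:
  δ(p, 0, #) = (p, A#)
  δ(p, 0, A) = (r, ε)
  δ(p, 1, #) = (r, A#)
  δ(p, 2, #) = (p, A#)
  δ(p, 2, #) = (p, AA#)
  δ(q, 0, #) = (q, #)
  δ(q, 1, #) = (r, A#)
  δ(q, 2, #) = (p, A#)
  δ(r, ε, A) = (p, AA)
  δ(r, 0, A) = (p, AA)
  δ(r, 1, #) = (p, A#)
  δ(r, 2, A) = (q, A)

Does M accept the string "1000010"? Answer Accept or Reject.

No computation consumes all input and reaches a final state.

Reject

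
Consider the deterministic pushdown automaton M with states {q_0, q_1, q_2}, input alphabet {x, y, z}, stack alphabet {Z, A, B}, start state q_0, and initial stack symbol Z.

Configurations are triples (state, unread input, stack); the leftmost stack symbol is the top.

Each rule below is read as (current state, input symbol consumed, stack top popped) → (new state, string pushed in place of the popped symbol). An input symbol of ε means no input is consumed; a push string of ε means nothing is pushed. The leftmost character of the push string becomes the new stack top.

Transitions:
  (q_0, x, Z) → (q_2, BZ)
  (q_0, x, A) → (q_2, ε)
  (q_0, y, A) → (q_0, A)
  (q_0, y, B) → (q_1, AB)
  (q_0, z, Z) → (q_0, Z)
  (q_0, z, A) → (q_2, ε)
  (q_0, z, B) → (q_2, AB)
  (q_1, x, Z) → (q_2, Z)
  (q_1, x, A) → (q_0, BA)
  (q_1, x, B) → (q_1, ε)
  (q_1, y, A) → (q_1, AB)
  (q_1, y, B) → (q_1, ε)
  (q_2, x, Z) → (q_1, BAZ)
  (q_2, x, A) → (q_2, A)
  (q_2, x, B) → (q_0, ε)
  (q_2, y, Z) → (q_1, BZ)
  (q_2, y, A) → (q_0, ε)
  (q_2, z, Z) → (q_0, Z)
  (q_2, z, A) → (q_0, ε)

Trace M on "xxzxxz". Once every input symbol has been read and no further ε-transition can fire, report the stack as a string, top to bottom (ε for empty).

Z

(q_0, xxzxxz, Z)
  read x, top Z: go to q_2, push BZ → (q_2, xzxxz, BZ)
  read x, top B: go to q_0, push ε → (q_0, zxxz, Z)
  read z, top Z: go to q_0, push Z → (q_0, xxz, Z)
  read x, top Z: go to q_2, push BZ → (q_2, xz, BZ)
  read x, top B: go to q_0, push ε → (q_0, z, Z)
  read z, top Z: go to q_0, push Z → (q_0, ε, Z)
All input consumed in state q_0 with stack Z.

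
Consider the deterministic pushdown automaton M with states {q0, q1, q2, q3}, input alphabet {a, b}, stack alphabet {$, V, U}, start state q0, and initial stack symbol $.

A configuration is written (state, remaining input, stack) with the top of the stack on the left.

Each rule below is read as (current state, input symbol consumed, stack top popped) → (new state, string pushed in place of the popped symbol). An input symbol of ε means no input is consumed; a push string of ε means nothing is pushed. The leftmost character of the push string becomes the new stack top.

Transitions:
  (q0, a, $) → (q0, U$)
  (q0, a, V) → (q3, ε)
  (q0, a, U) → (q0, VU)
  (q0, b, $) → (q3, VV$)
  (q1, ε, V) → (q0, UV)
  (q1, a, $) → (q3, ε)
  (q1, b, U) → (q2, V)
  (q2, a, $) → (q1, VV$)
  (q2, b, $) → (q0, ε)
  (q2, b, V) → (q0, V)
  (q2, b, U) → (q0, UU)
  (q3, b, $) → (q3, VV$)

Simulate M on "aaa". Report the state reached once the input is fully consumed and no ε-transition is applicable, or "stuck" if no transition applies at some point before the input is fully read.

q3

(q0, aaa, $)
  read a, top $: go to q0, push U$ → (q0, aa, U$)
  read a, top U: go to q0, push VU → (q0, a, VU$)
  read a, top V: go to q3, push ε → (q3, ε, U$)
All input consumed; M is in state q3.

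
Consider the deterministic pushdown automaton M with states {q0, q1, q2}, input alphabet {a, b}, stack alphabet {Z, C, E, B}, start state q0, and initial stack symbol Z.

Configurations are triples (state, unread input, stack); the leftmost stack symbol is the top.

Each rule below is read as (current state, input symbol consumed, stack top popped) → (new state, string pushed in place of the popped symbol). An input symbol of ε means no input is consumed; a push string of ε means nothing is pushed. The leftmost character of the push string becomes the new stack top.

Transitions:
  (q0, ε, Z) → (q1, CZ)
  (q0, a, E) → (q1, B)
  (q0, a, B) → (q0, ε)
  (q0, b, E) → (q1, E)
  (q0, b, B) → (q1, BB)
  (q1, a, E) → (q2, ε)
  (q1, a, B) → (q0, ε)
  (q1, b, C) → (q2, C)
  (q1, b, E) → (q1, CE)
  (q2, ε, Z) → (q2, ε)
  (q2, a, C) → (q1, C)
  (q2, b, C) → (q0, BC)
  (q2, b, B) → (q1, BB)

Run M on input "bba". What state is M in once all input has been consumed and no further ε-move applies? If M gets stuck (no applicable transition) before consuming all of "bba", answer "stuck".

q0

(q0, bba, Z)
  ε-move, top Z: go to q1, push CZ → (q1, bba, CZ)
  read b, top C: go to q2, push C → (q2, ba, CZ)
  read b, top C: go to q0, push BC → (q0, a, BCZ)
  read a, top B: go to q0, push ε → (q0, ε, CZ)
All input consumed; M is in state q0.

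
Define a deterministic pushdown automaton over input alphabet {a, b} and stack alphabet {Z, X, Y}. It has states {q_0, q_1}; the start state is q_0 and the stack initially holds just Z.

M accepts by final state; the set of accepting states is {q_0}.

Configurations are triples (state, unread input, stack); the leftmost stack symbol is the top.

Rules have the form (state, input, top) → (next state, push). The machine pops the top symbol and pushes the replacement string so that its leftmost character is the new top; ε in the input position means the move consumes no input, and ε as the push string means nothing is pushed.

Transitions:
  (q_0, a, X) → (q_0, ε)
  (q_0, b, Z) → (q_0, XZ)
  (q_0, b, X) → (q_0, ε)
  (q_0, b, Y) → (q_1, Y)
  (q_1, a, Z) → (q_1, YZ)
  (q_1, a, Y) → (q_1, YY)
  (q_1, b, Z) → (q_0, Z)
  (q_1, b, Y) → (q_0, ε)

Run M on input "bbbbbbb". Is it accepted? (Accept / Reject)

(q_0, bbbbbbb, Z)
  read b, top Z: go to q_0, push XZ → (q_0, bbbbbb, XZ)
  read b, top X: go to q_0, push ε → (q_0, bbbbb, Z)
  read b, top Z: go to q_0, push XZ → (q_0, bbbb, XZ)
  read b, top X: go to q_0, push ε → (q_0, bbb, Z)
  read b, top Z: go to q_0, push XZ → (q_0, bb, XZ)
  read b, top X: go to q_0, push ε → (q_0, b, Z)
  read b, top Z: go to q_0, push XZ → (q_0, ε, XZ)
All input consumed; state q_0 ∈ F.

Accept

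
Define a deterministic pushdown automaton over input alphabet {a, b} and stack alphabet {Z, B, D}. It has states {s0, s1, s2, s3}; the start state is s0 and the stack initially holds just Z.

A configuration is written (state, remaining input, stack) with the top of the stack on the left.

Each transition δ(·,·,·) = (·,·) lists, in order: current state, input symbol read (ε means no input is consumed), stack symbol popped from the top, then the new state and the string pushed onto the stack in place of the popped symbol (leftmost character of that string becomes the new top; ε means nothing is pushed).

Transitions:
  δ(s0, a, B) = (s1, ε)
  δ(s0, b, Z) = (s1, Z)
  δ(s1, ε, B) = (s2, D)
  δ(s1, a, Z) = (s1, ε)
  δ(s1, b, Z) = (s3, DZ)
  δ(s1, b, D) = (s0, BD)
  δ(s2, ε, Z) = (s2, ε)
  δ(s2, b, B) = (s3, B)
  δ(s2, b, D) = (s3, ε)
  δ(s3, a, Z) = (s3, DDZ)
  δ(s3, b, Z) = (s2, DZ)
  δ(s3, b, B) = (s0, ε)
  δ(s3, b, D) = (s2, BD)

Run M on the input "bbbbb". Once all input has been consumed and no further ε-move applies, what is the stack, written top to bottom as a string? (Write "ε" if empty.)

DZ

(s0, bbbbb, Z) ⊢ (s1, bbbb, Z) ⊢ (s3, bbb, DZ) ⊢ (s2, bb, BDZ) ⊢ (s3, b, BDZ) ⊢ (s0, ε, DZ)
All input consumed in state s0 with stack DZ.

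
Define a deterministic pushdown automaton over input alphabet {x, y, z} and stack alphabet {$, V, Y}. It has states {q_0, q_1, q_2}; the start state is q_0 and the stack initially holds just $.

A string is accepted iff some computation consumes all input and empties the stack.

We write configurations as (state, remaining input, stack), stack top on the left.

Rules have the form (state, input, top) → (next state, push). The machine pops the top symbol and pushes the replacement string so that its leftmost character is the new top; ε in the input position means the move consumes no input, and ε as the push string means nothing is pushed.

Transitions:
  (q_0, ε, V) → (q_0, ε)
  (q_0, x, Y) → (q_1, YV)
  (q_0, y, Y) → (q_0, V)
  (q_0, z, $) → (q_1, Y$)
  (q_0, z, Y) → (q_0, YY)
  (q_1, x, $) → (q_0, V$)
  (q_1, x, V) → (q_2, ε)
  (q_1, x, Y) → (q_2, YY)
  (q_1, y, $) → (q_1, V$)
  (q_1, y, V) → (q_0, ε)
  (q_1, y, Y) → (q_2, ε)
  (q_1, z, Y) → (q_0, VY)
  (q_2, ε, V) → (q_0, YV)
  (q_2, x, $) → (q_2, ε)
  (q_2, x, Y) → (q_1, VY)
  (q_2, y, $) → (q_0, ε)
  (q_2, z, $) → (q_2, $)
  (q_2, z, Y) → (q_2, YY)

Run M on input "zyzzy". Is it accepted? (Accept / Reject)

(q_0, zyzzy, $)
  read z, top $: go to q_1, push Y$ → (q_1, yzzy, Y$)
  read y, top Y: go to q_2, push ε → (q_2, zzy, $)
  read z, top $: go to q_2, push $ → (q_2, zy, $)
  read z, top $: go to q_2, push $ → (q_2, y, $)
  read y, top $: go to q_0, push ε → (q_0, ε, ε)
All input consumed and the stack is empty.

Accept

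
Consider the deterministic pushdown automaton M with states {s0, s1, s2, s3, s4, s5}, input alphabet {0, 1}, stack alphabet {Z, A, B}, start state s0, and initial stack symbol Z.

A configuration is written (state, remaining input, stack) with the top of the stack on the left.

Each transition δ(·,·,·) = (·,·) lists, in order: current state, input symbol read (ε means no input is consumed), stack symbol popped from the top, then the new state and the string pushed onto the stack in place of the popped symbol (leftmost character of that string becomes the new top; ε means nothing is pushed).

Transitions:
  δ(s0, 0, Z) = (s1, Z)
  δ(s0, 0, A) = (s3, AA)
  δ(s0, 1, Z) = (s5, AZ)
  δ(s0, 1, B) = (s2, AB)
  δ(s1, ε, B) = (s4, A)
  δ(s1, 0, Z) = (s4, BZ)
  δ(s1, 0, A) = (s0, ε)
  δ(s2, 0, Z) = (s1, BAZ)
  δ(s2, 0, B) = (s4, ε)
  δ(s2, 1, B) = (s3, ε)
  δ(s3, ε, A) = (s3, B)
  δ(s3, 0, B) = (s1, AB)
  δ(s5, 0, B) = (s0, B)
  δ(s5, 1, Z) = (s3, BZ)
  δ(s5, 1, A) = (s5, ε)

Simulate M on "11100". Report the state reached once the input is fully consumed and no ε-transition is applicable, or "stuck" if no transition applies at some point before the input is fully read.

(s0, 11100, Z)
  read 1, top Z: go to s5, push AZ → (s5, 1100, AZ)
  read 1, top A: go to s5, push ε → (s5, 100, Z)
  read 1, top Z: go to s3, push BZ → (s3, 00, BZ)
  read 0, top B: go to s1, push AB → (s1, 0, ABZ)
  read 0, top A: go to s0, push ε → (s0, ε, BZ)
All input consumed; M is in state s0.

s0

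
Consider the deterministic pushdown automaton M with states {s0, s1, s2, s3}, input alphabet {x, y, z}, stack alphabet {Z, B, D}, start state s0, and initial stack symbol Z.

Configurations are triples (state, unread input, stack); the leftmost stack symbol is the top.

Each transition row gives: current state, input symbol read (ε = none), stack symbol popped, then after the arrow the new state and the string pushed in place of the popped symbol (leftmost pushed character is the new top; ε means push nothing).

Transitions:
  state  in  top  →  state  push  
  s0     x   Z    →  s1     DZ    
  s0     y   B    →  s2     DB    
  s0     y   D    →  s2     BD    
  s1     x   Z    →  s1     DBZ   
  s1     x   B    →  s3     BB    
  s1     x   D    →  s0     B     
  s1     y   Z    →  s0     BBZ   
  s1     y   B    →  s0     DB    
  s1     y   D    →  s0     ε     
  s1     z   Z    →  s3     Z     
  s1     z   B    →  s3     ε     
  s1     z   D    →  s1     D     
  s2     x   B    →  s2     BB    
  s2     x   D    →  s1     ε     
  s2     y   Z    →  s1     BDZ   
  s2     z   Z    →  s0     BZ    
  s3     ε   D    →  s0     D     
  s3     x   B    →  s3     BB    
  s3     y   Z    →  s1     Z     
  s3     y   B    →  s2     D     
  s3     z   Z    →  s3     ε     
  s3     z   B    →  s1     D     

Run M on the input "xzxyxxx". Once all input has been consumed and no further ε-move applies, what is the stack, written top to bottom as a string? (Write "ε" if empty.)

BBBZ

(s0, xzxyxxx, Z) ⊢ (s1, zxyxxx, DZ) ⊢ (s1, xyxxx, DZ) ⊢ (s0, yxxx, BZ) ⊢ (s2, xxx, DBZ) ⊢ (s1, xx, BZ) ⊢ (s3, x, BBZ) ⊢ (s3, ε, BBBZ)
All input consumed in state s3 with stack BBBZ.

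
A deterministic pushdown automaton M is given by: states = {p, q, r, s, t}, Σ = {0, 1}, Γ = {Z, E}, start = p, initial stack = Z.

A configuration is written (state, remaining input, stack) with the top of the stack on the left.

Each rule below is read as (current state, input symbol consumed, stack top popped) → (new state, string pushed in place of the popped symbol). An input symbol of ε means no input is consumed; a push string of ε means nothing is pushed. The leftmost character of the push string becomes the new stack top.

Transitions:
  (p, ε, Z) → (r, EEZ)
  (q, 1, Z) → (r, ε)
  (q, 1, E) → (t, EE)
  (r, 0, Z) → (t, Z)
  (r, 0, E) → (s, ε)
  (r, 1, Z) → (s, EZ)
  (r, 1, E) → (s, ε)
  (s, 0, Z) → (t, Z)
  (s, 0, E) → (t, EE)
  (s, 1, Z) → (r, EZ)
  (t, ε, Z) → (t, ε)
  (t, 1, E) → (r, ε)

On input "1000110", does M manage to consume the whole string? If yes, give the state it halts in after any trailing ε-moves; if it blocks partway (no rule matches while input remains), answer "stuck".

stuck

(p, 1000110, Z)
  ε-move, top Z: go to r, push EEZ → (r, 1000110, EEZ)
  read 1, top E: go to s, push ε → (s, 000110, EZ)
  read 0, top E: go to t, push EE → (t, 00110, EEZ)
No transition for (t, 0, top E); M blocks with input 00110 remaining.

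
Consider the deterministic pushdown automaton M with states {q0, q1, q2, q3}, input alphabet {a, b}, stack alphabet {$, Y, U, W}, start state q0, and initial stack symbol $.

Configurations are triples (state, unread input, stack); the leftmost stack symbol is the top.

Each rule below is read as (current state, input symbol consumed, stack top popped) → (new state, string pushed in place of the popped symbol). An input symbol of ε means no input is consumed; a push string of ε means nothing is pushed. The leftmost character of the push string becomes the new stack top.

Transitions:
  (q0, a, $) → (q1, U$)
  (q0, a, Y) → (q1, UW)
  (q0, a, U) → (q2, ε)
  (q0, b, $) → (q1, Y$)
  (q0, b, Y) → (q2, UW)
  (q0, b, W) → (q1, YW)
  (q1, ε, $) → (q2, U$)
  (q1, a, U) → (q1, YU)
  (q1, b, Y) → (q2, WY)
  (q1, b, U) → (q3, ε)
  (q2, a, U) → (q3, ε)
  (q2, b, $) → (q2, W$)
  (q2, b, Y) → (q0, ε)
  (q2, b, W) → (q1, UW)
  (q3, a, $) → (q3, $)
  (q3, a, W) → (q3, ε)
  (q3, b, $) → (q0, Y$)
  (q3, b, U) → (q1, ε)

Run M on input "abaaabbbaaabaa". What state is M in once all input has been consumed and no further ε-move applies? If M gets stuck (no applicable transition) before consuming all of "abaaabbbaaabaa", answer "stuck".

(q0, abaaabbbaaabaa, $)
  read a, top $: go to q1, push U$ → (q1, baaabbbaaabaa, U$)
  read b, top U: go to q3, push ε → (q3, aaabbbaaabaa, $)
  read a, top $: go to q3, push $ → (q3, aabbbaaabaa, $)
  read a, top $: go to q3, push $ → (q3, abbbaaabaa, $)
  read a, top $: go to q3, push $ → (q3, bbbaaabaa, $)
  read b, top $: go to q0, push Y$ → (q0, bbaaabaa, Y$)
  read b, top Y: go to q2, push UW → (q2, baaabaa, UW$)
No transition for (q2, b, top U); M blocks with input baaabaa remaining.

stuck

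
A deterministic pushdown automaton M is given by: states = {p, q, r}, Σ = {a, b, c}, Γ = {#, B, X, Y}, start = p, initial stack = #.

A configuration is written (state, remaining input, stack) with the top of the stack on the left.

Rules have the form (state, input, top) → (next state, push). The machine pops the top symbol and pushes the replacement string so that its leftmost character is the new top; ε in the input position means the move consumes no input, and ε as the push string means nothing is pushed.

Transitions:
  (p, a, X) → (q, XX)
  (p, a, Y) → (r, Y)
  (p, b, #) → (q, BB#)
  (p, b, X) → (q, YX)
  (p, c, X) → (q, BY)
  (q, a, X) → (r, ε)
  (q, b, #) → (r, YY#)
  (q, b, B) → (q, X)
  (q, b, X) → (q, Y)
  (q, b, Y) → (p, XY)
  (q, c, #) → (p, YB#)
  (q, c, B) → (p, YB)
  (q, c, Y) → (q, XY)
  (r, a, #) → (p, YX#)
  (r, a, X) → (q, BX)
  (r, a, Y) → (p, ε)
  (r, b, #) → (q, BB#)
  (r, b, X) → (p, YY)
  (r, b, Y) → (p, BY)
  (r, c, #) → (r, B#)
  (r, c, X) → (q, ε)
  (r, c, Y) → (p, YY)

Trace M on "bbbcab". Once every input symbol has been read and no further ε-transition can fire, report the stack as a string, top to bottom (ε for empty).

BYB#

(p, bbbcab, #) ⊢ (q, bbcab, BB#) ⊢ (q, bcab, XB#) ⊢ (q, cab, YB#) ⊢ (q, ab, XYB#) ⊢ (r, b, YB#) ⊢ (p, ε, BYB#)
All input consumed in state p with stack BYB#.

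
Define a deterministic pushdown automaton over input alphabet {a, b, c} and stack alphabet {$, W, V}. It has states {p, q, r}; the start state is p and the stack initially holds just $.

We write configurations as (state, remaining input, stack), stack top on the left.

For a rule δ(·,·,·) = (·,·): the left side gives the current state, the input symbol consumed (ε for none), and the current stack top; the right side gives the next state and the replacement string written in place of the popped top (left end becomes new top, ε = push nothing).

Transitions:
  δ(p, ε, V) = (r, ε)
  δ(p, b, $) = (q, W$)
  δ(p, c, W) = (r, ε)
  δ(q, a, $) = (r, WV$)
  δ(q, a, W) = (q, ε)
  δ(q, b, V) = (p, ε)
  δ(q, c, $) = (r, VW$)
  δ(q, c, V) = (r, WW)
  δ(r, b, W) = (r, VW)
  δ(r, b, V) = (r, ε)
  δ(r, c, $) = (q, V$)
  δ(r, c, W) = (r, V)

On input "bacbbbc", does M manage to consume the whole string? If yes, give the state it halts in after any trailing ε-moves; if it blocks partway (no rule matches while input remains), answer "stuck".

(p, bacbbbc, $) ⊢ (q, acbbbc, W$) ⊢ (q, cbbbc, $) ⊢ (r, bbbc, VW$) ⊢ (r, bbc, W$) ⊢ (r, bc, VW$) ⊢ (r, c, W$) ⊢ (r, ε, V$)
All input consumed; M is in state r.

r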